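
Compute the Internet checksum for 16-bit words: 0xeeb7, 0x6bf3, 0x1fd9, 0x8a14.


Sum all words (with carry folding):
+ 0xeeb7 = 0xeeb7
+ 0x6bf3 = 0x5aab
+ 0x1fd9 = 0x7a84
+ 0x8a14 = 0x0499
One's complement: ~0x0499
Checksum = 0xfb66


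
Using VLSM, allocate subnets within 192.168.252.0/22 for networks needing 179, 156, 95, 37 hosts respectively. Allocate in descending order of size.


179 hosts -> /24 (254 usable): 192.168.252.0/24
156 hosts -> /24 (254 usable): 192.168.253.0/24
95 hosts -> /25 (126 usable): 192.168.254.0/25
37 hosts -> /26 (62 usable): 192.168.254.128/26
Allocation: 192.168.252.0/24 (179 hosts, 254 usable); 192.168.253.0/24 (156 hosts, 254 usable); 192.168.254.0/25 (95 hosts, 126 usable); 192.168.254.128/26 (37 hosts, 62 usable)


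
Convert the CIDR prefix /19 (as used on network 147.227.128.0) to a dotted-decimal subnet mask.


/19 means 19 network bits, 13 host bits
Binary: 11111111111111111110000000000000
Mask: 255.255.224.0


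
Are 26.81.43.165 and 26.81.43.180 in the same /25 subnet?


Mask: 255.255.255.128
26.81.43.165 AND mask = 26.81.43.128
26.81.43.180 AND mask = 26.81.43.128
Yes, same subnet (26.81.43.128)


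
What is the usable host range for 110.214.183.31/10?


Network: 110.192.0.0
Broadcast: 110.255.255.255
First usable = network + 1
Last usable = broadcast - 1
Range: 110.192.0.1 to 110.255.255.254


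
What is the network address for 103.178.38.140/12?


IP:   01100111.10110010.00100110.10001100
Mask: 11111111.11110000.00000000.00000000
AND operation:
Net:  01100111.10110000.00000000.00000000
Network: 103.176.0.0/12


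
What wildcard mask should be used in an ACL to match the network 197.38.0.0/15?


Subnet mask: 255.254.0.0
Wildcard = 255.255.255.255 - subnet mask
255 - 255 = 0
255 - 254 = 1
255 - 0 = 255
255 - 0 = 255
Wildcard: 0.1.255.255


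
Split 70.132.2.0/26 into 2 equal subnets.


New prefix = 26 + 1 = 27
Each subnet has 32 addresses
  70.132.2.0/27
  70.132.2.32/27
Subnets: 70.132.2.0/27, 70.132.2.32/27


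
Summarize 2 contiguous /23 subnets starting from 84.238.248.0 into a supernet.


Original prefix: /23
Number of subnets: 2 = 2^1
New prefix = 23 - 1 = 22
Supernet: 84.238.248.0/22


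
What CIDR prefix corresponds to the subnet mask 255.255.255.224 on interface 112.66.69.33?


Binary: 11111111.11111111.11111111.11100000
Count leading 1s
Prefix: /27


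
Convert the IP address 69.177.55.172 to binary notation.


69 = 01000101
177 = 10110001
55 = 00110111
172 = 10101100
Binary: 01000101.10110001.00110111.10101100


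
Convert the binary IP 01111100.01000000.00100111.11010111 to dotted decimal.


01111100 = 124
01000000 = 64
00100111 = 39
11010111 = 215
IP: 124.64.39.215


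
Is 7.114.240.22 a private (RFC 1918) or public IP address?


RFC 1918 private ranges:
  10.0.0.0/8 (10.0.0.0 - 10.255.255.255)
  172.16.0.0/12 (172.16.0.0 - 172.31.255.255)
  192.168.0.0/16 (192.168.0.0 - 192.168.255.255)
Public (not in any RFC 1918 range)


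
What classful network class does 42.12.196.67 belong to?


First octet: 42
Binary: 00101010
0xxxxxxx -> Class A (1-126)
Class A, default mask 255.0.0.0 (/8)


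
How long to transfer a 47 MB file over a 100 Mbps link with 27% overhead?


Effective throughput = 100 * (1 - 27/100) = 73 Mbps
File size in Mb = 47 * 8 = 376 Mb
Time = 376 / 73
Time = 5.1507 seconds


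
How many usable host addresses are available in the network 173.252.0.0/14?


Host bits = 32 - 14 = 18
Total addresses = 2^18 = 262144
Usable = total - 2 (network and broadcast)
Usable hosts: 262142


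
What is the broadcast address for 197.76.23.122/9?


Network: 197.0.0.0/9
Host bits = 23
Set all host bits to 1:
Broadcast: 197.127.255.255


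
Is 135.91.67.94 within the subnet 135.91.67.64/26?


Subnet network: 135.91.67.64
Test IP AND mask: 135.91.67.64
Yes, 135.91.67.94 is in 135.91.67.64/26


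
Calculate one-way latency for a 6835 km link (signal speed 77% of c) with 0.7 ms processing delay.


Speed = 0.77 * 3e5 km/s = 231000 km/s
Propagation delay = 6835 / 231000 = 0.0296 s = 29.5887 ms
Processing delay = 0.7 ms
Total one-way latency = 30.2887 ms


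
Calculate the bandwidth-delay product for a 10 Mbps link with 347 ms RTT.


BDP = bandwidth * RTT
= 10 Mbps * 347 ms
= 10 * 1e6 * 347 / 1000 bits
= 3470000 bits
= 433750 bytes
= 423.584 KB
BDP = 3470000 bits (433750 bytes)


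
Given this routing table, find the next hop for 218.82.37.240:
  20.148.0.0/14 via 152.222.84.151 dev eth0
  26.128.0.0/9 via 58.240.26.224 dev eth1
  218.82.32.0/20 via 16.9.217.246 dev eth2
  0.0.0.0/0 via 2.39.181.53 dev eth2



Longest prefix match for 218.82.37.240:
  /14 20.148.0.0: no
  /9 26.128.0.0: no
  /20 218.82.32.0: MATCH
  /0 0.0.0.0: MATCH
Selected: next-hop 16.9.217.246 via eth2 (matched /20)


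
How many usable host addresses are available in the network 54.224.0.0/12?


Host bits = 32 - 12 = 20
Total addresses = 2^20 = 1048576
Usable = total - 2 (network and broadcast)
Usable hosts: 1048574


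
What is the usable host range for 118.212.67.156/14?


Network: 118.212.0.0
Broadcast: 118.215.255.255
First usable = network + 1
Last usable = broadcast - 1
Range: 118.212.0.1 to 118.215.255.254


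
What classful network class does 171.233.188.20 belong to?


First octet: 171
Binary: 10101011
10xxxxxx -> Class B (128-191)
Class B, default mask 255.255.0.0 (/16)


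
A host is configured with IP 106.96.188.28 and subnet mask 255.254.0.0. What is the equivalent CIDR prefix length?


Binary: 11111111.11111110.00000000.00000000
Count leading 1s
Prefix: /15


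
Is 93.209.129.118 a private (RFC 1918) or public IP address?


RFC 1918 private ranges:
  10.0.0.0/8 (10.0.0.0 - 10.255.255.255)
  172.16.0.0/12 (172.16.0.0 - 172.31.255.255)
  192.168.0.0/16 (192.168.0.0 - 192.168.255.255)
Public (not in any RFC 1918 range)


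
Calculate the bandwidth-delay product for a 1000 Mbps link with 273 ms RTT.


BDP = bandwidth * RTT
= 1000 Mbps * 273 ms
= 1000 * 1e6 * 273 / 1000 bits
= 273000000 bits
= 34125000 bytes
= 33325.1953 KB
BDP = 273000000 bits (34125000 bytes)


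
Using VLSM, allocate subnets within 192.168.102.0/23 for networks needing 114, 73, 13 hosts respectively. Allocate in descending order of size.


114 hosts -> /25 (126 usable): 192.168.102.0/25
73 hosts -> /25 (126 usable): 192.168.102.128/25
13 hosts -> /28 (14 usable): 192.168.103.0/28
Allocation: 192.168.102.0/25 (114 hosts, 126 usable); 192.168.102.128/25 (73 hosts, 126 usable); 192.168.103.0/28 (13 hosts, 14 usable)


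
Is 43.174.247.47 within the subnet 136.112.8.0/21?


Subnet network: 136.112.8.0
Test IP AND mask: 43.174.240.0
No, 43.174.247.47 is not in 136.112.8.0/21


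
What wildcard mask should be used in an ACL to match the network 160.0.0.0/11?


Subnet mask: 255.224.0.0
Wildcard = 255.255.255.255 - subnet mask
255 - 255 = 0
255 - 224 = 31
255 - 0 = 255
255 - 0 = 255
Wildcard: 0.31.255.255


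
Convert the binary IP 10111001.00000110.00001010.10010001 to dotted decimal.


10111001 = 185
00000110 = 6
00001010 = 10
10010001 = 145
IP: 185.6.10.145


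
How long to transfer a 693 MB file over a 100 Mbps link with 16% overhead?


Effective throughput = 100 * (1 - 16/100) = 84 Mbps
File size in Mb = 693 * 8 = 5544 Mb
Time = 5544 / 84
Time = 66 seconds


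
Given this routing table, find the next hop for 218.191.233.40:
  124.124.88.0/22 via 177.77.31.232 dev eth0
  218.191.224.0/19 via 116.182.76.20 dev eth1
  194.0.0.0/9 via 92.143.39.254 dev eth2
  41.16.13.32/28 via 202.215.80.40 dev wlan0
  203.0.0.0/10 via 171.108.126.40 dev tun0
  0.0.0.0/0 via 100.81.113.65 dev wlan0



Longest prefix match for 218.191.233.40:
  /22 124.124.88.0: no
  /19 218.191.224.0: MATCH
  /9 194.0.0.0: no
  /28 41.16.13.32: no
  /10 203.0.0.0: no
  /0 0.0.0.0: MATCH
Selected: next-hop 116.182.76.20 via eth1 (matched /19)


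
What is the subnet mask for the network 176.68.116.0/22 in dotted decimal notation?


/22 means 22 network bits, 10 host bits
Binary: 11111111111111111111110000000000
Mask: 255.255.252.0


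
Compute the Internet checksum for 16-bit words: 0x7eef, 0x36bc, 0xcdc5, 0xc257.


Sum all words (with carry folding):
+ 0x7eef = 0x7eef
+ 0x36bc = 0xb5ab
+ 0xcdc5 = 0x8371
+ 0xc257 = 0x45c9
One's complement: ~0x45c9
Checksum = 0xba36


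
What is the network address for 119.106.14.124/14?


IP:   01110111.01101010.00001110.01111100
Mask: 11111111.11111100.00000000.00000000
AND operation:
Net:  01110111.01101000.00000000.00000000
Network: 119.104.0.0/14


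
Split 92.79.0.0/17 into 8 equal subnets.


New prefix = 17 + 3 = 20
Each subnet has 4096 addresses
  92.79.0.0/20
  92.79.16.0/20
  92.79.32.0/20
  92.79.48.0/20
  92.79.64.0/20
  92.79.80.0/20
  92.79.96.0/20
  92.79.112.0/20
Subnets: 92.79.0.0/20, 92.79.16.0/20, 92.79.32.0/20, 92.79.48.0/20, 92.79.64.0/20, 92.79.80.0/20, 92.79.96.0/20, 92.79.112.0/20


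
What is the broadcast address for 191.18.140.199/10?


Network: 191.0.0.0/10
Host bits = 22
Set all host bits to 1:
Broadcast: 191.63.255.255


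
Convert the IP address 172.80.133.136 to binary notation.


172 = 10101100
80 = 01010000
133 = 10000101
136 = 10001000
Binary: 10101100.01010000.10000101.10001000


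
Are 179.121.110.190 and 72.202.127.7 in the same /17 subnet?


Mask: 255.255.128.0
179.121.110.190 AND mask = 179.121.0.0
72.202.127.7 AND mask = 72.202.0.0
No, different subnets (179.121.0.0 vs 72.202.0.0)


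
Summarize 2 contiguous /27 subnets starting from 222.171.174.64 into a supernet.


Original prefix: /27
Number of subnets: 2 = 2^1
New prefix = 27 - 1 = 26
Supernet: 222.171.174.64/26


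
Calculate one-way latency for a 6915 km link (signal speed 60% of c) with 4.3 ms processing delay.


Speed = 0.6 * 3e5 km/s = 180000 km/s
Propagation delay = 6915 / 180000 = 0.0384 s = 38.4167 ms
Processing delay = 4.3 ms
Total one-way latency = 42.7167 ms


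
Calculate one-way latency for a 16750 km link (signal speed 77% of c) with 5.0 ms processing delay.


Speed = 0.77 * 3e5 km/s = 231000 km/s
Propagation delay = 16750 / 231000 = 0.0725 s = 72.5108 ms
Processing delay = 5.0 ms
Total one-way latency = 77.5108 ms


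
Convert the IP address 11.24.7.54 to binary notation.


11 = 00001011
24 = 00011000
7 = 00000111
54 = 00110110
Binary: 00001011.00011000.00000111.00110110


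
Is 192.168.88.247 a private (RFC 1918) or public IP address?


RFC 1918 private ranges:
  10.0.0.0/8 (10.0.0.0 - 10.255.255.255)
  172.16.0.0/12 (172.16.0.0 - 172.31.255.255)
  192.168.0.0/16 (192.168.0.0 - 192.168.255.255)
Private (in 192.168.0.0/16)


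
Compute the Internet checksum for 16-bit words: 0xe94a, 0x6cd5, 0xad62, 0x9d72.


Sum all words (with carry folding):
+ 0xe94a = 0xe94a
+ 0x6cd5 = 0x5620
+ 0xad62 = 0x0383
+ 0x9d72 = 0xa0f5
One's complement: ~0xa0f5
Checksum = 0x5f0a


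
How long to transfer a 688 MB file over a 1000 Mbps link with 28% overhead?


Effective throughput = 1000 * (1 - 28/100) = 720 Mbps
File size in Mb = 688 * 8 = 5504 Mb
Time = 5504 / 720
Time = 7.6444 seconds


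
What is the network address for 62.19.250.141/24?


IP:   00111110.00010011.11111010.10001101
Mask: 11111111.11111111.11111111.00000000
AND operation:
Net:  00111110.00010011.11111010.00000000
Network: 62.19.250.0/24


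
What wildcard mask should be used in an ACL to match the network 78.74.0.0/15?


Subnet mask: 255.254.0.0
Wildcard = 255.255.255.255 - subnet mask
255 - 255 = 0
255 - 254 = 1
255 - 0 = 255
255 - 0 = 255
Wildcard: 0.1.255.255


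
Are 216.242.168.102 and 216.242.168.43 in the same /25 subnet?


Mask: 255.255.255.128
216.242.168.102 AND mask = 216.242.168.0
216.242.168.43 AND mask = 216.242.168.0
Yes, same subnet (216.242.168.0)


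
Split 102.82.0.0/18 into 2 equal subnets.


New prefix = 18 + 1 = 19
Each subnet has 8192 addresses
  102.82.0.0/19
  102.82.32.0/19
Subnets: 102.82.0.0/19, 102.82.32.0/19


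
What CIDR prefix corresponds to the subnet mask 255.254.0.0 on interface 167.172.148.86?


Binary: 11111111.11111110.00000000.00000000
Count leading 1s
Prefix: /15


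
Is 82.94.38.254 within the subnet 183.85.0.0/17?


Subnet network: 183.85.0.0
Test IP AND mask: 82.94.0.0
No, 82.94.38.254 is not in 183.85.0.0/17


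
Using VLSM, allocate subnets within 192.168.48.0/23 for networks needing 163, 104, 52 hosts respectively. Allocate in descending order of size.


163 hosts -> /24 (254 usable): 192.168.48.0/24
104 hosts -> /25 (126 usable): 192.168.49.0/25
52 hosts -> /26 (62 usable): 192.168.49.128/26
Allocation: 192.168.48.0/24 (163 hosts, 254 usable); 192.168.49.0/25 (104 hosts, 126 usable); 192.168.49.128/26 (52 hosts, 62 usable)


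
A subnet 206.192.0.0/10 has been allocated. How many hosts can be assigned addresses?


Host bits = 32 - 10 = 22
Total addresses = 2^22 = 4194304
Usable = total - 2 (network and broadcast)
Usable hosts: 4194302


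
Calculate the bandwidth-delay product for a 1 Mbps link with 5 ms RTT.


BDP = bandwidth * RTT
= 1 Mbps * 5 ms
= 1 * 1e6 * 5 / 1000 bits
= 5000 bits
= 625 bytes
BDP = 5000 bits (625 bytes)


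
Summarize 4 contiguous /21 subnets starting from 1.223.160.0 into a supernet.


Original prefix: /21
Number of subnets: 4 = 2^2
New prefix = 21 - 2 = 19
Supernet: 1.223.160.0/19


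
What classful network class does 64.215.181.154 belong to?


First octet: 64
Binary: 01000000
0xxxxxxx -> Class A (1-126)
Class A, default mask 255.0.0.0 (/8)


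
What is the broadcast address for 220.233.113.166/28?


Network: 220.233.113.160/28
Host bits = 4
Set all host bits to 1:
Broadcast: 220.233.113.175


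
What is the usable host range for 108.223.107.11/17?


Network: 108.223.0.0
Broadcast: 108.223.127.255
First usable = network + 1
Last usable = broadcast - 1
Range: 108.223.0.1 to 108.223.127.254


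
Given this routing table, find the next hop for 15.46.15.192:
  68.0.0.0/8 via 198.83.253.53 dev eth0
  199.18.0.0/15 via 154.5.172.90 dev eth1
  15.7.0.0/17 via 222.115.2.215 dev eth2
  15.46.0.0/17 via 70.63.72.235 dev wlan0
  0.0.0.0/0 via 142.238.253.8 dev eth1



Longest prefix match for 15.46.15.192:
  /8 68.0.0.0: no
  /15 199.18.0.0: no
  /17 15.7.0.0: no
  /17 15.46.0.0: MATCH
  /0 0.0.0.0: MATCH
Selected: next-hop 70.63.72.235 via wlan0 (matched /17)


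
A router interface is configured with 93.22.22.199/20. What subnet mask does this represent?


/20 means 20 network bits, 12 host bits
Binary: 11111111111111111111000000000000
Mask: 255.255.240.0


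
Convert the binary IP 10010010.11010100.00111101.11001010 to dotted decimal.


10010010 = 146
11010100 = 212
00111101 = 61
11001010 = 202
IP: 146.212.61.202


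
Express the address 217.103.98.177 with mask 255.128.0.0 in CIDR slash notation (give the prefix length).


Binary: 11111111.10000000.00000000.00000000
Count leading 1s
Prefix: /9


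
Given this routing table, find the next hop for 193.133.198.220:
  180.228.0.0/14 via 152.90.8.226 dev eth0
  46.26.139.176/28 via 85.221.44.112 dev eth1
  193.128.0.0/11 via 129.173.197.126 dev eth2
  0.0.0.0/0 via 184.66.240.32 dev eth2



Longest prefix match for 193.133.198.220:
  /14 180.228.0.0: no
  /28 46.26.139.176: no
  /11 193.128.0.0: MATCH
  /0 0.0.0.0: MATCH
Selected: next-hop 129.173.197.126 via eth2 (matched /11)


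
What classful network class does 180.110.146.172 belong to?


First octet: 180
Binary: 10110100
10xxxxxx -> Class B (128-191)
Class B, default mask 255.255.0.0 (/16)


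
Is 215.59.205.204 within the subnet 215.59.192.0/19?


Subnet network: 215.59.192.0
Test IP AND mask: 215.59.192.0
Yes, 215.59.205.204 is in 215.59.192.0/19


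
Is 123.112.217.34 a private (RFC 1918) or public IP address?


RFC 1918 private ranges:
  10.0.0.0/8 (10.0.0.0 - 10.255.255.255)
  172.16.0.0/12 (172.16.0.0 - 172.31.255.255)
  192.168.0.0/16 (192.168.0.0 - 192.168.255.255)
Public (not in any RFC 1918 range)


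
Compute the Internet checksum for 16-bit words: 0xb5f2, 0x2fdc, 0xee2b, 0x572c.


Sum all words (with carry folding):
+ 0xb5f2 = 0xb5f2
+ 0x2fdc = 0xe5ce
+ 0xee2b = 0xd3fa
+ 0x572c = 0x2b27
One's complement: ~0x2b27
Checksum = 0xd4d8


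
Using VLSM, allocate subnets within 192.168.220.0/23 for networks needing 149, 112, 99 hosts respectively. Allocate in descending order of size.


149 hosts -> /24 (254 usable): 192.168.220.0/24
112 hosts -> /25 (126 usable): 192.168.221.0/25
99 hosts -> /25 (126 usable): 192.168.221.128/25
Allocation: 192.168.220.0/24 (149 hosts, 254 usable); 192.168.221.0/25 (112 hosts, 126 usable); 192.168.221.128/25 (99 hosts, 126 usable)


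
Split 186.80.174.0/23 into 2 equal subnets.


New prefix = 23 + 1 = 24
Each subnet has 256 addresses
  186.80.174.0/24
  186.80.175.0/24
Subnets: 186.80.174.0/24, 186.80.175.0/24


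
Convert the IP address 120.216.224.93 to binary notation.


120 = 01111000
216 = 11011000
224 = 11100000
93 = 01011101
Binary: 01111000.11011000.11100000.01011101


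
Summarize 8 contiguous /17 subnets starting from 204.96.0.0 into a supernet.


Original prefix: /17
Number of subnets: 8 = 2^3
New prefix = 17 - 3 = 14
Supernet: 204.96.0.0/14


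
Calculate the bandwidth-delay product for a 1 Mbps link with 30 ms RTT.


BDP = bandwidth * RTT
= 1 Mbps * 30 ms
= 1 * 1e6 * 30 / 1000 bits
= 30000 bits
= 3750 bytes
= 3.6621 KB
BDP = 30000 bits (3750 bytes)


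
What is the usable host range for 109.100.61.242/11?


Network: 109.96.0.0
Broadcast: 109.127.255.255
First usable = network + 1
Last usable = broadcast - 1
Range: 109.96.0.1 to 109.127.255.254


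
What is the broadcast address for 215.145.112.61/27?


Network: 215.145.112.32/27
Host bits = 5
Set all host bits to 1:
Broadcast: 215.145.112.63


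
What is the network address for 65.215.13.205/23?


IP:   01000001.11010111.00001101.11001101
Mask: 11111111.11111111.11111110.00000000
AND operation:
Net:  01000001.11010111.00001100.00000000
Network: 65.215.12.0/23


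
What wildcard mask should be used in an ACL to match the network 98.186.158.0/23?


Subnet mask: 255.255.254.0
Wildcard = 255.255.255.255 - subnet mask
255 - 255 = 0
255 - 255 = 0
255 - 254 = 1
255 - 0 = 255
Wildcard: 0.0.1.255


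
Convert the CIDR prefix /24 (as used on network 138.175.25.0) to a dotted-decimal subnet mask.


/24 means 24 network bits, 8 host bits
Binary: 11111111111111111111111100000000
Mask: 255.255.255.0


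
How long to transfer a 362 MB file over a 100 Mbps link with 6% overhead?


Effective throughput = 100 * (1 - 6/100) = 94 Mbps
File size in Mb = 362 * 8 = 2896 Mb
Time = 2896 / 94
Time = 30.8085 seconds


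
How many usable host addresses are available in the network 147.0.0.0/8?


Host bits = 32 - 8 = 24
Total addresses = 2^24 = 16777216
Usable = total - 2 (network and broadcast)
Usable hosts: 16777214


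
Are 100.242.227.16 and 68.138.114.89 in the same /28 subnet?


Mask: 255.255.255.240
100.242.227.16 AND mask = 100.242.227.16
68.138.114.89 AND mask = 68.138.114.80
No, different subnets (100.242.227.16 vs 68.138.114.80)


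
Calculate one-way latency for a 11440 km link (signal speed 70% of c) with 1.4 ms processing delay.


Speed = 0.7 * 3e5 km/s = 210000 km/s
Propagation delay = 11440 / 210000 = 0.0545 s = 54.4762 ms
Processing delay = 1.4 ms
Total one-way latency = 55.8762 ms


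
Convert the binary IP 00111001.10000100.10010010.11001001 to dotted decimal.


00111001 = 57
10000100 = 132
10010010 = 146
11001001 = 201
IP: 57.132.146.201


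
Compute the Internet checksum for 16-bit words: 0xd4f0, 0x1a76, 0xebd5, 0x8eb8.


Sum all words (with carry folding):
+ 0xd4f0 = 0xd4f0
+ 0x1a76 = 0xef66
+ 0xebd5 = 0xdb3c
+ 0x8eb8 = 0x69f5
One's complement: ~0x69f5
Checksum = 0x960a


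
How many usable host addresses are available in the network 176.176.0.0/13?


Host bits = 32 - 13 = 19
Total addresses = 2^19 = 524288
Usable = total - 2 (network and broadcast)
Usable hosts: 524286


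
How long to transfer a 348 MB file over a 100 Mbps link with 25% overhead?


Effective throughput = 100 * (1 - 25/100) = 75 Mbps
File size in Mb = 348 * 8 = 2784 Mb
Time = 2784 / 75
Time = 37.12 seconds


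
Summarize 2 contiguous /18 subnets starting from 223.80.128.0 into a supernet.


Original prefix: /18
Number of subnets: 2 = 2^1
New prefix = 18 - 1 = 17
Supernet: 223.80.128.0/17


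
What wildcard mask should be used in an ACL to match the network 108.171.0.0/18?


Subnet mask: 255.255.192.0
Wildcard = 255.255.255.255 - subnet mask
255 - 255 = 0
255 - 255 = 0
255 - 192 = 63
255 - 0 = 255
Wildcard: 0.0.63.255


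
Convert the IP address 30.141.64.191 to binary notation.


30 = 00011110
141 = 10001101
64 = 01000000
191 = 10111111
Binary: 00011110.10001101.01000000.10111111


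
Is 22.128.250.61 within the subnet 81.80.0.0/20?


Subnet network: 81.80.0.0
Test IP AND mask: 22.128.240.0
No, 22.128.250.61 is not in 81.80.0.0/20


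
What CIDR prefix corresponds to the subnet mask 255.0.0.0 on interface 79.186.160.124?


Binary: 11111111.00000000.00000000.00000000
Count leading 1s
Prefix: /8


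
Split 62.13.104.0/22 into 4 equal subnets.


New prefix = 22 + 2 = 24
Each subnet has 256 addresses
  62.13.104.0/24
  62.13.105.0/24
  62.13.106.0/24
  62.13.107.0/24
Subnets: 62.13.104.0/24, 62.13.105.0/24, 62.13.106.0/24, 62.13.107.0/24


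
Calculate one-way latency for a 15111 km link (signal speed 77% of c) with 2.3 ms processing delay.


Speed = 0.77 * 3e5 km/s = 231000 km/s
Propagation delay = 15111 / 231000 = 0.0654 s = 65.4156 ms
Processing delay = 2.3 ms
Total one-way latency = 67.7156 ms


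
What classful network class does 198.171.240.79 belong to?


First octet: 198
Binary: 11000110
110xxxxx -> Class C (192-223)
Class C, default mask 255.255.255.0 (/24)


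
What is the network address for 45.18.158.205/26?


IP:   00101101.00010010.10011110.11001101
Mask: 11111111.11111111.11111111.11000000
AND operation:
Net:  00101101.00010010.10011110.11000000
Network: 45.18.158.192/26


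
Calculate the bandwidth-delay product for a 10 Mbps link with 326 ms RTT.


BDP = bandwidth * RTT
= 10 Mbps * 326 ms
= 10 * 1e6 * 326 / 1000 bits
= 3260000 bits
= 407500 bytes
= 397.9492 KB
BDP = 3260000 bits (407500 bytes)


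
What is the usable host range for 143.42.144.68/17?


Network: 143.42.128.0
Broadcast: 143.42.255.255
First usable = network + 1
Last usable = broadcast - 1
Range: 143.42.128.1 to 143.42.255.254


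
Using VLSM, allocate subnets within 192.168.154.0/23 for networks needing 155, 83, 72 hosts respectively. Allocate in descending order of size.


155 hosts -> /24 (254 usable): 192.168.154.0/24
83 hosts -> /25 (126 usable): 192.168.155.0/25
72 hosts -> /25 (126 usable): 192.168.155.128/25
Allocation: 192.168.154.0/24 (155 hosts, 254 usable); 192.168.155.0/25 (83 hosts, 126 usable); 192.168.155.128/25 (72 hosts, 126 usable)


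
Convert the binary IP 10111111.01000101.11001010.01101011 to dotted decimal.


10111111 = 191
01000101 = 69
11001010 = 202
01101011 = 107
IP: 191.69.202.107


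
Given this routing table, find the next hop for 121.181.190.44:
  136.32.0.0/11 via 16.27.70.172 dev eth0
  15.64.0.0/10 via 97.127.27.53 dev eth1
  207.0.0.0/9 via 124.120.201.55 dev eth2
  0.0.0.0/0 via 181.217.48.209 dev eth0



Longest prefix match for 121.181.190.44:
  /11 136.32.0.0: no
  /10 15.64.0.0: no
  /9 207.0.0.0: no
  /0 0.0.0.0: MATCH
Selected: next-hop 181.217.48.209 via eth0 (matched /0)


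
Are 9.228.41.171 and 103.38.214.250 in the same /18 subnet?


Mask: 255.255.192.0
9.228.41.171 AND mask = 9.228.0.0
103.38.214.250 AND mask = 103.38.192.0
No, different subnets (9.228.0.0 vs 103.38.192.0)


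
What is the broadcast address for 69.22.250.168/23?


Network: 69.22.250.0/23
Host bits = 9
Set all host bits to 1:
Broadcast: 69.22.251.255


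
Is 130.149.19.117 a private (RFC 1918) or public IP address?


RFC 1918 private ranges:
  10.0.0.0/8 (10.0.0.0 - 10.255.255.255)
  172.16.0.0/12 (172.16.0.0 - 172.31.255.255)
  192.168.0.0/16 (192.168.0.0 - 192.168.255.255)
Public (not in any RFC 1918 range)


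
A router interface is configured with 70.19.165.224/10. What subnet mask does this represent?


/10 means 10 network bits, 22 host bits
Binary: 11111111110000000000000000000000
Mask: 255.192.0.0


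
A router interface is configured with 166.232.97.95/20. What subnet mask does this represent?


/20 means 20 network bits, 12 host bits
Binary: 11111111111111111111000000000000
Mask: 255.255.240.0


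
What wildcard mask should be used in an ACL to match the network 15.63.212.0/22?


Subnet mask: 255.255.252.0
Wildcard = 255.255.255.255 - subnet mask
255 - 255 = 0
255 - 255 = 0
255 - 252 = 3
255 - 0 = 255
Wildcard: 0.0.3.255


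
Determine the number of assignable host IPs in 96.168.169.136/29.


Host bits = 32 - 29 = 3
Total addresses = 2^3 = 8
Usable = total - 2 (network and broadcast)
Usable hosts: 6


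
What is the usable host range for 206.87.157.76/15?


Network: 206.86.0.0
Broadcast: 206.87.255.255
First usable = network + 1
Last usable = broadcast - 1
Range: 206.86.0.1 to 206.87.255.254


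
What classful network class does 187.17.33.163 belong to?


First octet: 187
Binary: 10111011
10xxxxxx -> Class B (128-191)
Class B, default mask 255.255.0.0 (/16)


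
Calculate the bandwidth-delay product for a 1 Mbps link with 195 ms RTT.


BDP = bandwidth * RTT
= 1 Mbps * 195 ms
= 1 * 1e6 * 195 / 1000 bits
= 195000 bits
= 24375 bytes
= 23.8037 KB
BDP = 195000 bits (24375 bytes)


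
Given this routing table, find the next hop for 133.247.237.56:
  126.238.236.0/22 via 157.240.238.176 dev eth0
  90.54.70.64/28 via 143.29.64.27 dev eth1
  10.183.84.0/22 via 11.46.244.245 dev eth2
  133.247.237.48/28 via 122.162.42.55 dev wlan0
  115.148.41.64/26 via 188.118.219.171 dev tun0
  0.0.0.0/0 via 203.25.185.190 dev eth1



Longest prefix match for 133.247.237.56:
  /22 126.238.236.0: no
  /28 90.54.70.64: no
  /22 10.183.84.0: no
  /28 133.247.237.48: MATCH
  /26 115.148.41.64: no
  /0 0.0.0.0: MATCH
Selected: next-hop 122.162.42.55 via wlan0 (matched /28)


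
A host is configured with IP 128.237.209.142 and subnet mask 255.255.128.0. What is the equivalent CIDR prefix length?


Binary: 11111111.11111111.10000000.00000000
Count leading 1s
Prefix: /17


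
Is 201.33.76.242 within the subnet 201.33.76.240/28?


Subnet network: 201.33.76.240
Test IP AND mask: 201.33.76.240
Yes, 201.33.76.242 is in 201.33.76.240/28


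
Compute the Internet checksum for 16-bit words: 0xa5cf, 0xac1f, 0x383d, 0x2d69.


Sum all words (with carry folding):
+ 0xa5cf = 0xa5cf
+ 0xac1f = 0x51ef
+ 0x383d = 0x8a2c
+ 0x2d69 = 0xb795
One's complement: ~0xb795
Checksum = 0x486a


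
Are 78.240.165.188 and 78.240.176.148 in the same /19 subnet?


Mask: 255.255.224.0
78.240.165.188 AND mask = 78.240.160.0
78.240.176.148 AND mask = 78.240.160.0
Yes, same subnet (78.240.160.0)


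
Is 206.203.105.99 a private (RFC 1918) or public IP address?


RFC 1918 private ranges:
  10.0.0.0/8 (10.0.0.0 - 10.255.255.255)
  172.16.0.0/12 (172.16.0.0 - 172.31.255.255)
  192.168.0.0/16 (192.168.0.0 - 192.168.255.255)
Public (not in any RFC 1918 range)


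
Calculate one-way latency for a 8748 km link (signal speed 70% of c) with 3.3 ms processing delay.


Speed = 0.7 * 3e5 km/s = 210000 km/s
Propagation delay = 8748 / 210000 = 0.0417 s = 41.6571 ms
Processing delay = 3.3 ms
Total one-way latency = 44.9571 ms


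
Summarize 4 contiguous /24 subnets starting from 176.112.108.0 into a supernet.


Original prefix: /24
Number of subnets: 4 = 2^2
New prefix = 24 - 2 = 22
Supernet: 176.112.108.0/22


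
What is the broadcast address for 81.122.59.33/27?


Network: 81.122.59.32/27
Host bits = 5
Set all host bits to 1:
Broadcast: 81.122.59.63


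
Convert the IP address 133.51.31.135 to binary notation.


133 = 10000101
51 = 00110011
31 = 00011111
135 = 10000111
Binary: 10000101.00110011.00011111.10000111


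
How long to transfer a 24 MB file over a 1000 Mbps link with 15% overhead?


Effective throughput = 1000 * (1 - 15/100) = 850 Mbps
File size in Mb = 24 * 8 = 192 Mb
Time = 192 / 850
Time = 0.2259 seconds


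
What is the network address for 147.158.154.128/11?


IP:   10010011.10011110.10011010.10000000
Mask: 11111111.11100000.00000000.00000000
AND operation:
Net:  10010011.10000000.00000000.00000000
Network: 147.128.0.0/11


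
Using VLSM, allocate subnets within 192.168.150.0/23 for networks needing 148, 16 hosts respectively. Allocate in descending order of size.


148 hosts -> /24 (254 usable): 192.168.150.0/24
16 hosts -> /27 (30 usable): 192.168.151.0/27
Allocation: 192.168.150.0/24 (148 hosts, 254 usable); 192.168.151.0/27 (16 hosts, 30 usable)


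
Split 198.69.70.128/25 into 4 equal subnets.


New prefix = 25 + 2 = 27
Each subnet has 32 addresses
  198.69.70.128/27
  198.69.70.160/27
  198.69.70.192/27
  198.69.70.224/27
Subnets: 198.69.70.128/27, 198.69.70.160/27, 198.69.70.192/27, 198.69.70.224/27


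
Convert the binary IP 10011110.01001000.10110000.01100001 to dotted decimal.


10011110 = 158
01001000 = 72
10110000 = 176
01100001 = 97
IP: 158.72.176.97


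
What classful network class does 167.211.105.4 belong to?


First octet: 167
Binary: 10100111
10xxxxxx -> Class B (128-191)
Class B, default mask 255.255.0.0 (/16)


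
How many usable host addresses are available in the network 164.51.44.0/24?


Host bits = 32 - 24 = 8
Total addresses = 2^8 = 256
Usable = total - 2 (network and broadcast)
Usable hosts: 254


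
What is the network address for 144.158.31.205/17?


IP:   10010000.10011110.00011111.11001101
Mask: 11111111.11111111.10000000.00000000
AND operation:
Net:  10010000.10011110.00000000.00000000
Network: 144.158.0.0/17


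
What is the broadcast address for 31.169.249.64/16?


Network: 31.169.0.0/16
Host bits = 16
Set all host bits to 1:
Broadcast: 31.169.255.255


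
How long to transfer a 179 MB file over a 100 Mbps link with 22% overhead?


Effective throughput = 100 * (1 - 22/100) = 78 Mbps
File size in Mb = 179 * 8 = 1432 Mb
Time = 1432 / 78
Time = 18.359 seconds


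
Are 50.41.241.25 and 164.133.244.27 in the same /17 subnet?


Mask: 255.255.128.0
50.41.241.25 AND mask = 50.41.128.0
164.133.244.27 AND mask = 164.133.128.0
No, different subnets (50.41.128.0 vs 164.133.128.0)


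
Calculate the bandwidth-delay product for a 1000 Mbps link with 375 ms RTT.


BDP = bandwidth * RTT
= 1000 Mbps * 375 ms
= 1000 * 1e6 * 375 / 1000 bits
= 375000000 bits
= 46875000 bytes
= 45776.3672 KB
BDP = 375000000 bits (46875000 bytes)


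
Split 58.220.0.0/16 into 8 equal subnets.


New prefix = 16 + 3 = 19
Each subnet has 8192 addresses
  58.220.0.0/19
  58.220.32.0/19
  58.220.64.0/19
  58.220.96.0/19
  58.220.128.0/19
  58.220.160.0/19
  58.220.192.0/19
  58.220.224.0/19
Subnets: 58.220.0.0/19, 58.220.32.0/19, 58.220.64.0/19, 58.220.96.0/19, 58.220.128.0/19, 58.220.160.0/19, 58.220.192.0/19, 58.220.224.0/19


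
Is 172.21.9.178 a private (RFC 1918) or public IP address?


RFC 1918 private ranges:
  10.0.0.0/8 (10.0.0.0 - 10.255.255.255)
  172.16.0.0/12 (172.16.0.0 - 172.31.255.255)
  192.168.0.0/16 (192.168.0.0 - 192.168.255.255)
Private (in 172.16.0.0/12)


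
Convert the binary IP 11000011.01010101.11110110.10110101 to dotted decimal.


11000011 = 195
01010101 = 85
11110110 = 246
10110101 = 181
IP: 195.85.246.181


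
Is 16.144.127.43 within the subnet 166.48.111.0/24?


Subnet network: 166.48.111.0
Test IP AND mask: 16.144.127.0
No, 16.144.127.43 is not in 166.48.111.0/24


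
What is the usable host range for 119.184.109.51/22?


Network: 119.184.108.0
Broadcast: 119.184.111.255
First usable = network + 1
Last usable = broadcast - 1
Range: 119.184.108.1 to 119.184.111.254


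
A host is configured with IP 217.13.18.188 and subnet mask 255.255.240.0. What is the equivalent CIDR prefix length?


Binary: 11111111.11111111.11110000.00000000
Count leading 1s
Prefix: /20


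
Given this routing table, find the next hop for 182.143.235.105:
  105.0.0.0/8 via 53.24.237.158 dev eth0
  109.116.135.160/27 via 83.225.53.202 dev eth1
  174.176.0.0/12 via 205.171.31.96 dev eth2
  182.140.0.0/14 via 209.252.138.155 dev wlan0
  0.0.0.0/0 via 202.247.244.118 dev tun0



Longest prefix match for 182.143.235.105:
  /8 105.0.0.0: no
  /27 109.116.135.160: no
  /12 174.176.0.0: no
  /14 182.140.0.0: MATCH
  /0 0.0.0.0: MATCH
Selected: next-hop 209.252.138.155 via wlan0 (matched /14)


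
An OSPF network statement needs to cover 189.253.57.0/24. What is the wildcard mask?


Subnet mask: 255.255.255.0
Wildcard = 255.255.255.255 - subnet mask
255 - 255 = 0
255 - 255 = 0
255 - 255 = 0
255 - 0 = 255
Wildcard: 0.0.0.255


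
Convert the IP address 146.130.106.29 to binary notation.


146 = 10010010
130 = 10000010
106 = 01101010
29 = 00011101
Binary: 10010010.10000010.01101010.00011101


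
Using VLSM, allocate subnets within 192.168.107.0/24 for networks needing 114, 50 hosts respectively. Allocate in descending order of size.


114 hosts -> /25 (126 usable): 192.168.107.0/25
50 hosts -> /26 (62 usable): 192.168.107.128/26
Allocation: 192.168.107.0/25 (114 hosts, 126 usable); 192.168.107.128/26 (50 hosts, 62 usable)


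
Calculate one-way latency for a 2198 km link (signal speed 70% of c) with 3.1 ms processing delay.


Speed = 0.7 * 3e5 km/s = 210000 km/s
Propagation delay = 2198 / 210000 = 0.0105 s = 10.4667 ms
Processing delay = 3.1 ms
Total one-way latency = 13.5667 ms


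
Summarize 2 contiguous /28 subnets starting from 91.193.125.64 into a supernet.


Original prefix: /28
Number of subnets: 2 = 2^1
New prefix = 28 - 1 = 27
Supernet: 91.193.125.64/27


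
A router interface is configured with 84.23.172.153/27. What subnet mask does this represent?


/27 means 27 network bits, 5 host bits
Binary: 11111111111111111111111111100000
Mask: 255.255.255.224


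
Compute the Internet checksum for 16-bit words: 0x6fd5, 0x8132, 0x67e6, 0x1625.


Sum all words (with carry folding):
+ 0x6fd5 = 0x6fd5
+ 0x8132 = 0xf107
+ 0x67e6 = 0x58ee
+ 0x1625 = 0x6f13
One's complement: ~0x6f13
Checksum = 0x90ec


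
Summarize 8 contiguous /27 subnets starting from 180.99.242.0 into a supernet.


Original prefix: /27
Number of subnets: 8 = 2^3
New prefix = 27 - 3 = 24
Supernet: 180.99.242.0/24


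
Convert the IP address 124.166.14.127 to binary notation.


124 = 01111100
166 = 10100110
14 = 00001110
127 = 01111111
Binary: 01111100.10100110.00001110.01111111


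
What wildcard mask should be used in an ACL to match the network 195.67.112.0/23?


Subnet mask: 255.255.254.0
Wildcard = 255.255.255.255 - subnet mask
255 - 255 = 0
255 - 255 = 0
255 - 254 = 1
255 - 0 = 255
Wildcard: 0.0.1.255


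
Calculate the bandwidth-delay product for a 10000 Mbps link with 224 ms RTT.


BDP = bandwidth * RTT
= 10000 Mbps * 224 ms
= 10000 * 1e6 * 224 / 1000 bits
= 2240000000 bits
= 280000000 bytes
= 273437.5 KB
BDP = 2240000000 bits (280000000 bytes)


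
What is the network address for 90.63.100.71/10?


IP:   01011010.00111111.01100100.01000111
Mask: 11111111.11000000.00000000.00000000
AND operation:
Net:  01011010.00000000.00000000.00000000
Network: 90.0.0.0/10


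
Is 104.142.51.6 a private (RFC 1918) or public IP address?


RFC 1918 private ranges:
  10.0.0.0/8 (10.0.0.0 - 10.255.255.255)
  172.16.0.0/12 (172.16.0.0 - 172.31.255.255)
  192.168.0.0/16 (192.168.0.0 - 192.168.255.255)
Public (not in any RFC 1918 range)


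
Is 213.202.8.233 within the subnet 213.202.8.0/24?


Subnet network: 213.202.8.0
Test IP AND mask: 213.202.8.0
Yes, 213.202.8.233 is in 213.202.8.0/24


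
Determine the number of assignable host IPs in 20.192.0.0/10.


Host bits = 32 - 10 = 22
Total addresses = 2^22 = 4194304
Usable = total - 2 (network and broadcast)
Usable hosts: 4194302


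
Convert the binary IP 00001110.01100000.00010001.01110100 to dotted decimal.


00001110 = 14
01100000 = 96
00010001 = 17
01110100 = 116
IP: 14.96.17.116


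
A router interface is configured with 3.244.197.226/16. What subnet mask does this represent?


/16 means 16 network bits, 16 host bits
Binary: 11111111111111110000000000000000
Mask: 255.255.0.0


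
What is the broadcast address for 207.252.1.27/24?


Network: 207.252.1.0/24
Host bits = 8
Set all host bits to 1:
Broadcast: 207.252.1.255


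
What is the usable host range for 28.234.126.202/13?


Network: 28.232.0.0
Broadcast: 28.239.255.255
First usable = network + 1
Last usable = broadcast - 1
Range: 28.232.0.1 to 28.239.255.254


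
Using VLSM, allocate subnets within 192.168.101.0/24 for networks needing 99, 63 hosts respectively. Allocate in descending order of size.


99 hosts -> /25 (126 usable): 192.168.101.0/25
63 hosts -> /25 (126 usable): 192.168.101.128/25
Allocation: 192.168.101.0/25 (99 hosts, 126 usable); 192.168.101.128/25 (63 hosts, 126 usable)


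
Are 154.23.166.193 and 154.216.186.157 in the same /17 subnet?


Mask: 255.255.128.0
154.23.166.193 AND mask = 154.23.128.0
154.216.186.157 AND mask = 154.216.128.0
No, different subnets (154.23.128.0 vs 154.216.128.0)


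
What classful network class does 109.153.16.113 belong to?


First octet: 109
Binary: 01101101
0xxxxxxx -> Class A (1-126)
Class A, default mask 255.0.0.0 (/8)


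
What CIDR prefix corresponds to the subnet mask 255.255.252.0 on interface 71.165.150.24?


Binary: 11111111.11111111.11111100.00000000
Count leading 1s
Prefix: /22


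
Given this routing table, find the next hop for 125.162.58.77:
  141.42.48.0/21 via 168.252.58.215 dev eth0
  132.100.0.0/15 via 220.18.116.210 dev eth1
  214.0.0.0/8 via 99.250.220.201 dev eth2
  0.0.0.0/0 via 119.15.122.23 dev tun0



Longest prefix match for 125.162.58.77:
  /21 141.42.48.0: no
  /15 132.100.0.0: no
  /8 214.0.0.0: no
  /0 0.0.0.0: MATCH
Selected: next-hop 119.15.122.23 via tun0 (matched /0)


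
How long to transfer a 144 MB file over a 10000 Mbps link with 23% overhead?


Effective throughput = 10000 * (1 - 23/100) = 7700 Mbps
File size in Mb = 144 * 8 = 1152 Mb
Time = 1152 / 7700
Time = 0.1496 seconds


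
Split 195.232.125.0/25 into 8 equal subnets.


New prefix = 25 + 3 = 28
Each subnet has 16 addresses
  195.232.125.0/28
  195.232.125.16/28
  195.232.125.32/28
  195.232.125.48/28
  195.232.125.64/28
  195.232.125.80/28
  195.232.125.96/28
  195.232.125.112/28
Subnets: 195.232.125.0/28, 195.232.125.16/28, 195.232.125.32/28, 195.232.125.48/28, 195.232.125.64/28, 195.232.125.80/28, 195.232.125.96/28, 195.232.125.112/28


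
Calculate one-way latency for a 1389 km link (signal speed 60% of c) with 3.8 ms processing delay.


Speed = 0.6 * 3e5 km/s = 180000 km/s
Propagation delay = 1389 / 180000 = 0.0077 s = 7.7167 ms
Processing delay = 3.8 ms
Total one-way latency = 11.5167 ms


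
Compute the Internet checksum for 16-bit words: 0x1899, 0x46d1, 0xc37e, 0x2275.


Sum all words (with carry folding):
+ 0x1899 = 0x1899
+ 0x46d1 = 0x5f6a
+ 0xc37e = 0x22e9
+ 0x2275 = 0x455e
One's complement: ~0x455e
Checksum = 0xbaa1


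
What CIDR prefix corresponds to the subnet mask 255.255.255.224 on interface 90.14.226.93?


Binary: 11111111.11111111.11111111.11100000
Count leading 1s
Prefix: /27


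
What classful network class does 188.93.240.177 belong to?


First octet: 188
Binary: 10111100
10xxxxxx -> Class B (128-191)
Class B, default mask 255.255.0.0 (/16)


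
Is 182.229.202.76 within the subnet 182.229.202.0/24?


Subnet network: 182.229.202.0
Test IP AND mask: 182.229.202.0
Yes, 182.229.202.76 is in 182.229.202.0/24
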